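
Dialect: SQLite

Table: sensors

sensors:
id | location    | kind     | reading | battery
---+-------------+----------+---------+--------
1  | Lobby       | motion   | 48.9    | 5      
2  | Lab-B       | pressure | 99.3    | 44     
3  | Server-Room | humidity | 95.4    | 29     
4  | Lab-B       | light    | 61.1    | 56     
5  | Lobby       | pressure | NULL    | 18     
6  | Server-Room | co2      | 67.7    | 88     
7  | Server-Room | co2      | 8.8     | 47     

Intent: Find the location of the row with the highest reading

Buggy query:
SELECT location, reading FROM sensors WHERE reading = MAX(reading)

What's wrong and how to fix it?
Bug: WHERE is evaluated per row; an aggregate over the whole table isn't defined there

Fix: Use a subquery: WHERE reading = (SELECT MAX(reading) FROM sensors)

Corrected query:
SELECT location, reading FROM sensors WHERE reading = (SELECT MAX(reading) FROM sensors)

Result:
location | reading
---------+--------
Lab-B    | 99.3   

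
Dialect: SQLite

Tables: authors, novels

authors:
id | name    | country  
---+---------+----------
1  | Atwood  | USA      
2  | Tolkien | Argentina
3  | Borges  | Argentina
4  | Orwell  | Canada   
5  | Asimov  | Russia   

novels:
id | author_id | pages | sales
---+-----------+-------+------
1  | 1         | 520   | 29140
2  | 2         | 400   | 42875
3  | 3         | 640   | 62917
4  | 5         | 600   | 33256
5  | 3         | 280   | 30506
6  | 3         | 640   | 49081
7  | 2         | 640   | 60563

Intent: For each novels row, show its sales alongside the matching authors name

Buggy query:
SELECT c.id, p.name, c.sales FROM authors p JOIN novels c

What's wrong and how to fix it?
Bug: Missing join condition: each novels row is matched to all authors rows instead of just its own

Fix: Add ON c.author_id = p.id to the JOIN

Corrected query:
SELECT c.id, p.name, c.sales FROM authors p JOIN novels c ON c.author_id = p.id

Result:
id | name    | sales
---+---------+------
1  | Atwood  | 29140
2  | Tolkien | 42875
3  | Borges  | 62917
4  | Asimov  | 33256
5  | Borges  | 30506
6  | Borges  | 49081
7  | Tolkien | 60563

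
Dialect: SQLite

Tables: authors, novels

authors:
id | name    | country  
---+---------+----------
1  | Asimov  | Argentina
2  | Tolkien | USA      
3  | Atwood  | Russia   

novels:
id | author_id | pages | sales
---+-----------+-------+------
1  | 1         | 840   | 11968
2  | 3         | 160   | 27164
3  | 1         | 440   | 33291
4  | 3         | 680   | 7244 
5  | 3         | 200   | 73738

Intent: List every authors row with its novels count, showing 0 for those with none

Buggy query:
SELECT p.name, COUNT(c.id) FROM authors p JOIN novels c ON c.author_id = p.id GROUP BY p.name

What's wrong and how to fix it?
Bug: INNER JOIN drops authors rows that have no matching novels rows

Fix: Use LEFT JOIN so parents without children still appear (COUNT(c.id) gives 0)

Corrected query:
SELECT p.name, COUNT(c.id) FROM authors p LEFT JOIN novels c ON c.author_id = p.id GROUP BY p.name

Result:
name    | COUNT(c.id)
--------+------------
Asimov  | 2          
Atwood  | 3          
Tolkien | 0          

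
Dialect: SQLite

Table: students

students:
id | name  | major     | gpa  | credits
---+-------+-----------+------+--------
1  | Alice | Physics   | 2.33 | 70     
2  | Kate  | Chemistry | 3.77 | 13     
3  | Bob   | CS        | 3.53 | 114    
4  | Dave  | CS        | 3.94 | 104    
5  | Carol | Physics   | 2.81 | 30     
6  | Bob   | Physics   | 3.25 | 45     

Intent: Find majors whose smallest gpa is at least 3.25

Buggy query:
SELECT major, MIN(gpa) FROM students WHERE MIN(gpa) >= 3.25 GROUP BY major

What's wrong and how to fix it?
Bug: Aggregates like MIN are computed per group after WHERE runs

Fix: Replace WHERE with HAVING after the GROUP BY

Corrected query:
SELECT major, MIN(gpa) FROM students GROUP BY major HAVING MIN(gpa) >= 3.25

Result:
major     | MIN(gpa)
----------+---------
CS        | 3.53    
Chemistry | 3.77    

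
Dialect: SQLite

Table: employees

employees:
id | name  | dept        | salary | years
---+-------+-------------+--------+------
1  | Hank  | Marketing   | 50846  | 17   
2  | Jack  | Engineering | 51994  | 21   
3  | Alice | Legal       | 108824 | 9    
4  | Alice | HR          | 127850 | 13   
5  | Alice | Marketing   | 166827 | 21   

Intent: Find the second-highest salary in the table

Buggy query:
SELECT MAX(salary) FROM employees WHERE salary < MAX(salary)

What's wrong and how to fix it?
Bug: MAX(salary) on the right of the comparison is an aggregate-in-WHERE error

Fix: Put the inner MAX in a scalar subquery

Corrected query:
SELECT MAX(salary) FROM employees WHERE salary < (SELECT MAX(salary) FROM employees)

Result:
MAX(salary)
-----------
127850     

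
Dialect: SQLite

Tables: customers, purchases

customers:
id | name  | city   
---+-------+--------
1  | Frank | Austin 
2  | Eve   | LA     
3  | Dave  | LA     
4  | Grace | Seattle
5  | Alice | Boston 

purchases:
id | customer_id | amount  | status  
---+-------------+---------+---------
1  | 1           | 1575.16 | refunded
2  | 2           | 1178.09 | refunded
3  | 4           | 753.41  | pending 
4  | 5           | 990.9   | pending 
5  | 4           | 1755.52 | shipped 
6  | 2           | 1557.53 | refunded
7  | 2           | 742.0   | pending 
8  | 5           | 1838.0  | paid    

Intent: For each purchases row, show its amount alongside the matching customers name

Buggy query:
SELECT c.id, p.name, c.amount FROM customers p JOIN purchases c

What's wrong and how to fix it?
Bug: JOIN with no ON clause produces a cartesian product; every purchases row pairs with every customers row

Fix: Specify the join condition linking the foreign key to the parent id

Corrected query:
SELECT c.id, p.name, c.amount FROM customers p JOIN purchases c ON c.customer_id = p.id

Result:
id | name  | amount 
---+-------+--------
1  | Frank | 1575.16
2  | Eve   | 1178.09
3  | Grace | 753.41 
4  | Alice | 990.9  
5  | Grace | 1755.52
6  | Eve   | 1557.53
7  | Eve   | 742    
8  | Alice | 1838   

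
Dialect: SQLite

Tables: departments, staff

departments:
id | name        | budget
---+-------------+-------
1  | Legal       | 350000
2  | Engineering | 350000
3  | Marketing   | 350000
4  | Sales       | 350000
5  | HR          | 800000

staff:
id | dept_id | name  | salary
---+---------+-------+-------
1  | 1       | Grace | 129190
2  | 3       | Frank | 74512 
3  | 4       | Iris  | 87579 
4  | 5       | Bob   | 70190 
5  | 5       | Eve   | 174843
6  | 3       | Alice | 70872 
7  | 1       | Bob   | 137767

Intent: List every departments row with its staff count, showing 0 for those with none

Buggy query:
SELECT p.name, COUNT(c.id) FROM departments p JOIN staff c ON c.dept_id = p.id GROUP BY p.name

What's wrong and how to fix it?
Bug: An inner join excludes parents with zero children

Fix: Use LEFT JOIN so parents without children still appear (COUNT(c.id) gives 0)

Corrected query:
SELECT p.name, COUNT(c.id) FROM departments p LEFT JOIN staff c ON c.dept_id = p.id GROUP BY p.name

Result:
name        | COUNT(c.id)
------------+------------
Engineering | 0          
HR          | 2          
Legal       | 2          
Marketing   | 2          
Sales       | 1          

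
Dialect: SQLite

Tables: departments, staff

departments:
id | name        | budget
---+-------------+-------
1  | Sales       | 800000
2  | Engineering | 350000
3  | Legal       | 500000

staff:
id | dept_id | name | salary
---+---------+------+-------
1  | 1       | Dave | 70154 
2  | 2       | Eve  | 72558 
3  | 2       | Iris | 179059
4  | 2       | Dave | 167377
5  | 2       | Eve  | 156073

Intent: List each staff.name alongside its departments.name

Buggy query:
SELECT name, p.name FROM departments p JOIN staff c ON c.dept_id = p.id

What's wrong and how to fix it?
Bug: Both tables have a 'name' column; the unqualified reference is ambiguous

Fix: Prefix ambiguous columns with the table alias

Corrected query:
SELECT c.name, p.name FROM departments p JOIN staff c ON c.dept_id = p.id

Result:
name | name       
-----+------------
Dave | Sales      
Eve  | Engineering
Iris | Engineering
Dave | Engineering
Eve  | Engineering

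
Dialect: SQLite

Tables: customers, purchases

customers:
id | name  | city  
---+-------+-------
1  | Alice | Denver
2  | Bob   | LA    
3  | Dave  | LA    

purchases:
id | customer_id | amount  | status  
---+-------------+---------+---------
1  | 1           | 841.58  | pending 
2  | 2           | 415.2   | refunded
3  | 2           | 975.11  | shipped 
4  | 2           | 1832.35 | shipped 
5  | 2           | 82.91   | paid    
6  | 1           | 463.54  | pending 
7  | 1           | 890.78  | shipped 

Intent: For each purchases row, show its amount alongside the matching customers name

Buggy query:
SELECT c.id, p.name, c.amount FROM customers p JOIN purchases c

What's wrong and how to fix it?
Bug: JOIN with no ON clause produces a cartesian product; every purchases row pairs with every customers row

Fix: Specify the join condition linking the foreign key to the parent id

Corrected query:
SELECT c.id, p.name, c.amount FROM customers p JOIN purchases c ON c.customer_id = p.id

Result:
id | name  | amount 
---+-------+--------
1  | Alice | 841.58 
2  | Bob   | 415.2  
3  | Bob   | 975.11 
4  | Bob   | 1832.35
5  | Bob   | 82.91  
6  | Alice | 463.54 
7  | Alice | 890.78 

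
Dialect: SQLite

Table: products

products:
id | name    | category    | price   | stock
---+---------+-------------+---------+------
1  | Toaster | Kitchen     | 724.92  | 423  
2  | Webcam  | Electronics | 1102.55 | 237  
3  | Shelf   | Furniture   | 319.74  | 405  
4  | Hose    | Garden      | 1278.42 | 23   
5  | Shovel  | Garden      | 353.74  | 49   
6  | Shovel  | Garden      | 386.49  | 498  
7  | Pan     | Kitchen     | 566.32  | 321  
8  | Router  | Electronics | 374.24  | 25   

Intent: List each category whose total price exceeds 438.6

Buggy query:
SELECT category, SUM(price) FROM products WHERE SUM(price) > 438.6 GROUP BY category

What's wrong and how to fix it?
Bug: SUM(price) is an aggregate, but WHERE filters rows before aggregation

Fix: Move the aggregate condition to a HAVING clause

Corrected query:
SELECT category, SUM(price) FROM products GROUP BY category HAVING SUM(price) > 438.6

Result:
category    | SUM(price)
------------+-----------
Electronics | 1476.79   
Garden      | 2018.65   
Kitchen     | 1291.24   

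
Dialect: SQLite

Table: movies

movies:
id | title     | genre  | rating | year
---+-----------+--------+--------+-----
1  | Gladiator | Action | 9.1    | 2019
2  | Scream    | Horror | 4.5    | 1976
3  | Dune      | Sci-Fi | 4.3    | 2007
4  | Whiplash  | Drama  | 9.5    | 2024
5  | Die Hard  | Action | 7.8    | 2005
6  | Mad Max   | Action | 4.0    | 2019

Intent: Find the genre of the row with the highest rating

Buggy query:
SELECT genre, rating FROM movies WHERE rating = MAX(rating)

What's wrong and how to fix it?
Bug: WHERE is evaluated per row; an aggregate over the whole table isn't defined there

Fix: Use a subquery: WHERE rating = (SELECT MAX(rating) FROM movies)

Corrected query:
SELECT genre, rating FROM movies WHERE rating = (SELECT MAX(rating) FROM movies)

Result:
genre | rating
------+-------
Drama | 9.5   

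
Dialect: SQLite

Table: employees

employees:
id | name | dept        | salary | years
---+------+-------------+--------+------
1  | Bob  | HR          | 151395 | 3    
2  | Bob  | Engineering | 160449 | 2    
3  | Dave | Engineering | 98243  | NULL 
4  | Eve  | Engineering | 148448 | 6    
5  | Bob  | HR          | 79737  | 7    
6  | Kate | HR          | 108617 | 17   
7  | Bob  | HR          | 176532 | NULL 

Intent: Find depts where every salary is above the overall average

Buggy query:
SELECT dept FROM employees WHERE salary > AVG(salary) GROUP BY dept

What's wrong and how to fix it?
Bug: WHERE evaluates per row before aggregation, so AVG() is unavailable

Fix: Compute the overall average in a scalar subquery and compare each group's MIN against it in HAVING

Corrected query:
SELECT dept FROM employees GROUP BY dept HAVING MIN(salary) > (SELECT AVG(salary) FROM employees)

Result:
(no rows)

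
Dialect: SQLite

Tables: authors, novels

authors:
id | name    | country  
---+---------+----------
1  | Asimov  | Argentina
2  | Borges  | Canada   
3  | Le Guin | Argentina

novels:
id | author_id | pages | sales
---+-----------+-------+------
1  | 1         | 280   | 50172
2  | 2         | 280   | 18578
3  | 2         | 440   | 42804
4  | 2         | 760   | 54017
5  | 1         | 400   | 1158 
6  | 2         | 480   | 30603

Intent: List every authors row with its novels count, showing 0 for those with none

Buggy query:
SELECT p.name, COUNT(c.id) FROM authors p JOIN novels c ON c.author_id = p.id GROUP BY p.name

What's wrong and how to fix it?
Bug: An inner join excludes parents with zero children

Fix: Switch to LEFT JOIN to retain unmatched parent rows

Corrected query:
SELECT p.name, COUNT(c.id) FROM authors p LEFT JOIN novels c ON c.author_id = p.id GROUP BY p.name

Result:
name    | COUNT(c.id)
--------+------------
Asimov  | 2          
Borges  | 4          
Le Guin | 0          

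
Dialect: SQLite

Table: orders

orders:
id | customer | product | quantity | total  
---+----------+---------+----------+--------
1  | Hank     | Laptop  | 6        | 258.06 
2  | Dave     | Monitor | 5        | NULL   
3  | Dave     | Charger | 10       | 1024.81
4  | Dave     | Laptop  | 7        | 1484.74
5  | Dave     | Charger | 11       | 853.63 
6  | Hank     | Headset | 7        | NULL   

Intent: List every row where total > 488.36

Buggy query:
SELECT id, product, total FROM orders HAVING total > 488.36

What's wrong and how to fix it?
Bug: This is a non-aggregate query (no GROUP BY, no aggregates), so in SQLite the HAVING clause is invalid here; a row-level condition belongs in WHERE

Fix: Use WHERE for row-level filtering

Corrected query:
SELECT id, product, total FROM orders WHERE total > 488.36

Result:
id | product | total  
---+---------+--------
3  | Charger | 1024.81
4  | Laptop  | 1484.74
5  | Charger | 853.63 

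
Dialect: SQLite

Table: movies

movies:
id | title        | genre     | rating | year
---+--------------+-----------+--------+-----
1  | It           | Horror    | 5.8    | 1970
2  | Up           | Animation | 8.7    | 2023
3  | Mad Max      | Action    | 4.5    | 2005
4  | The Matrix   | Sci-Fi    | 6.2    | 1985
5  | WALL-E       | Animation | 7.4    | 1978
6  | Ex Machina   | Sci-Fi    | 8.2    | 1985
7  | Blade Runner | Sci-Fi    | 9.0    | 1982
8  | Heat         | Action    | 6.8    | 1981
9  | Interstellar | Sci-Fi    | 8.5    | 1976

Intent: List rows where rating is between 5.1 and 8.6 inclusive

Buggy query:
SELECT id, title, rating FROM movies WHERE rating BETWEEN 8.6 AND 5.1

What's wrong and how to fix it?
Bug: The bounds are reversed; BETWEEN a AND b requires a <= b to match anything

Fix: Swap the bounds so the smaller value comes first

Corrected query:
SELECT id, title, rating FROM movies WHERE rating BETWEEN 5.1 AND 8.6

Result:
id | title        | rating
---+--------------+-------
1  | It           | 5.8   
4  | The Matrix   | 6.2   
5  | WALL-E       | 7.4   
6  | Ex Machina   | 8.2   
8  | Heat         | 6.8   
9  | Interstellar | 8.5   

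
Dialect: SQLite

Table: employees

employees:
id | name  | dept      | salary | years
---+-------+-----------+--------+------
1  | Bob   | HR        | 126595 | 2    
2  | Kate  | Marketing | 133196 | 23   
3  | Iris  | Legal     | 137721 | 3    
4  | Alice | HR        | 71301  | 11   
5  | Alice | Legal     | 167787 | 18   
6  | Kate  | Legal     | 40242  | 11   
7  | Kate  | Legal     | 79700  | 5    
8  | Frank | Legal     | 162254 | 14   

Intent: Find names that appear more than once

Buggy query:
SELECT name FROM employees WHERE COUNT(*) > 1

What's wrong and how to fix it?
Bug: WHERE can't reference COUNT(*); aggregates are computed after WHERE

Fix: Group first, then use HAVING for the count condition

Corrected query:
SELECT name FROM employees GROUP BY name HAVING COUNT(*) > 1

Result:
name 
-----
Alice
Kate 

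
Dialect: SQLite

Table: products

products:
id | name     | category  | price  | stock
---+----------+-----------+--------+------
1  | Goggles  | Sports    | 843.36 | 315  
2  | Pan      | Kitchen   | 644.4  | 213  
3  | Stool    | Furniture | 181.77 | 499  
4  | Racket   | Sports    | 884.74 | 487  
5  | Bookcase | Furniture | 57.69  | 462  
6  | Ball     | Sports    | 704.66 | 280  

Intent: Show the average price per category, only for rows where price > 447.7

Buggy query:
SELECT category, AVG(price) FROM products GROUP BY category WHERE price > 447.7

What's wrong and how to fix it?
Bug: WHERE cannot follow GROUP BY

Fix: Place WHERE between FROM and GROUP BY

Corrected query:
SELECT category, AVG(price) FROM products WHERE price > 447.7 GROUP BY category

Result:
category | AVG(price)
---------+-----------
Kitchen  | 644.4     
Sports   | 810.92    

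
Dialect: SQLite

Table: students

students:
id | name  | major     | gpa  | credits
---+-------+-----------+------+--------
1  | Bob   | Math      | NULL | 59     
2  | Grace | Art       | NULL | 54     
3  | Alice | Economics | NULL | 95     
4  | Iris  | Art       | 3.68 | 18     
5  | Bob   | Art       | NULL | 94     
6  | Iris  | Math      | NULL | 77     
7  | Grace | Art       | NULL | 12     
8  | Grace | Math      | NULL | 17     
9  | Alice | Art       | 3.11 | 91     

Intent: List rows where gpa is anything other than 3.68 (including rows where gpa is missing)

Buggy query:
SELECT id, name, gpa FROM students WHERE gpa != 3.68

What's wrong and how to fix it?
Bug: 'gpa != 3.68' is unknown when gpa is NULL, so NULL rows are silently excluded

Fix: Handle NULL separately with IS NULL alongside the inequality

Corrected query:
SELECT id, name, gpa FROM students WHERE gpa != 3.68 OR gpa IS NULL

Result:
id | name  | gpa 
---+-------+-----
1  | Bob   | NULL
2  | Grace | NULL
3  | Alice | NULL
5  | Bob   | NULL
6  | Iris  | NULL
7  | Grace | NULL
8  | Grace | NULL
9  | Alice | 3.11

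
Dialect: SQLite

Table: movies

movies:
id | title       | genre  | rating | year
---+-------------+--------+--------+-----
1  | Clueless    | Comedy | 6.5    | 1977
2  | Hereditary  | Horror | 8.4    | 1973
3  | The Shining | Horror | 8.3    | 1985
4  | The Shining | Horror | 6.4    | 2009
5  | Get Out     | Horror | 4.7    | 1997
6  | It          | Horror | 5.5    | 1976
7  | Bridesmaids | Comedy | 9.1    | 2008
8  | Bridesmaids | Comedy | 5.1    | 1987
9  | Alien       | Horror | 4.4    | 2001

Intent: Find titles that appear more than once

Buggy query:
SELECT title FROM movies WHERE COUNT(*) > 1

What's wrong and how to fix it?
Bug: WHERE can't reference COUNT(*); aggregates are computed after WHERE

Fix: GROUP BY title, then filter groups with HAVING COUNT(*) > 1

Corrected query:
SELECT title FROM movies GROUP BY title HAVING COUNT(*) > 1

Result:
title      
-----------
Bridesmaids
The Shining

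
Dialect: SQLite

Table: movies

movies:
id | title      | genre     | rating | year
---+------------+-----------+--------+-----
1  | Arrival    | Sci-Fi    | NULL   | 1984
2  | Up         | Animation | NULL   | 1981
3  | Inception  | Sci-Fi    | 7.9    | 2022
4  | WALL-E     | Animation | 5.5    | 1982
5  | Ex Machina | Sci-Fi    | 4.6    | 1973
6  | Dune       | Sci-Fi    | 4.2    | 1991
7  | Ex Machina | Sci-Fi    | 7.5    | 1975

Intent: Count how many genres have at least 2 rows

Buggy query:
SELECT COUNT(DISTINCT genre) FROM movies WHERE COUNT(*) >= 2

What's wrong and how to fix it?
Bug: WHERE filters individual rows, not groups, so a group-level COUNT is invalid there

Fix: Use a subquery that GROUPs and filters with HAVING, then count its rows

Corrected query:
SELECT COUNT(*) FROM (SELECT genre FROM movies GROUP BY genre HAVING COUNT(*) >= 2)

Result:
COUNT(*)
--------
2       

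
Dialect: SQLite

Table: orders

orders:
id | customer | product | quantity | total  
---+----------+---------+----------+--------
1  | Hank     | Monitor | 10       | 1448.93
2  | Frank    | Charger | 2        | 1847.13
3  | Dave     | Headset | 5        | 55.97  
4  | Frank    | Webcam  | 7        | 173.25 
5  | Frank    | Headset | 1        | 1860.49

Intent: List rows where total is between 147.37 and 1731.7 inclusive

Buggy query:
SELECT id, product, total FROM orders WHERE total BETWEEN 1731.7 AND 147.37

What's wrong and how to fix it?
Bug: The bounds are reversed; BETWEEN a AND b requires a <= b to match anything

Fix: Swap the bounds so the smaller value comes first

Corrected query:
SELECT id, product, total FROM orders WHERE total BETWEEN 147.37 AND 1731.7

Result:
id | product | total  
---+---------+--------
1  | Monitor | 1448.93
4  | Webcam  | 173.25 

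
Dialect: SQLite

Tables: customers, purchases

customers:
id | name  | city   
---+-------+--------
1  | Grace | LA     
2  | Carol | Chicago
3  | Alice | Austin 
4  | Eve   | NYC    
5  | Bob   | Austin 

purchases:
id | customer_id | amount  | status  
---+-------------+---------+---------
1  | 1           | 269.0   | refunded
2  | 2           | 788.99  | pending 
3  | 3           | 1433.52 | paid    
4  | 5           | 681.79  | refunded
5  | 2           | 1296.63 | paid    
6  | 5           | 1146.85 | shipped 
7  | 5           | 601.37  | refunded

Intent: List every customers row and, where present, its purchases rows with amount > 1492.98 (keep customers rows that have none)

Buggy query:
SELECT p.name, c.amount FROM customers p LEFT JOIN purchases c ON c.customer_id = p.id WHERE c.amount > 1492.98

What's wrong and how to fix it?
Bug: Filtering c.amount in WHERE discards the NULL rows produced by LEFT JOIN, turning it into an inner join

Fix: Put 'c.amount > 1492.98' in the JOIN's ON clause instead of WHERE

Corrected query:
SELECT p.name, c.amount FROM customers p LEFT JOIN purchases c ON c.customer_id = p.id AND c.amount > 1492.98

Result:
name  | amount
------+-------
Grace | NULL  
Carol | NULL  
Alice | NULL  
Eve   | NULL  
Bob   | NULL  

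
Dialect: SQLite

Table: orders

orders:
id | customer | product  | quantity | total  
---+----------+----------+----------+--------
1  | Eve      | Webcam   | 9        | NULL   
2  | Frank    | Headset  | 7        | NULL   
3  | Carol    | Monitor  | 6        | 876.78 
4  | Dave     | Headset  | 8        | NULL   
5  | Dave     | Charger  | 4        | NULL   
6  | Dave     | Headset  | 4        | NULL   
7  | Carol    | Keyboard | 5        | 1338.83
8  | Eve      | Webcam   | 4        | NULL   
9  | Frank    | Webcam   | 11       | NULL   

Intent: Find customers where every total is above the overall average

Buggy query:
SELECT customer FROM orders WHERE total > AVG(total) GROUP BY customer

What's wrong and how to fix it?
Bug: AVG() is an aggregate; it can't sit directly in WHERE

Fix: Compute the overall average in a scalar subquery and compare each group's MIN against it in HAVING

Corrected query:
SELECT customer FROM orders GROUP BY customer HAVING MIN(total) > (SELECT AVG(total) FROM orders)

Result:
(no rows)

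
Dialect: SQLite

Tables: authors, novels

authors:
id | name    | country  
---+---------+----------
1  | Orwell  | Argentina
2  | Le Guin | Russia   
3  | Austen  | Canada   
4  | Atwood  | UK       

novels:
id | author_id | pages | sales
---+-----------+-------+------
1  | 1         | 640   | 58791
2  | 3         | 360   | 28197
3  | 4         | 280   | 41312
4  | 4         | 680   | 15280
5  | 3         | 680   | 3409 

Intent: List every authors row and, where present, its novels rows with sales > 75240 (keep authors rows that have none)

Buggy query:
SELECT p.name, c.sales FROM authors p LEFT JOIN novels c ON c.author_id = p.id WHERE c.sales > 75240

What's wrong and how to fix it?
Bug: A WHERE condition on the right-hand table after LEFT JOIN drops unmatched parents

Fix: Put 'c.sales > 75240' in the JOIN's ON clause instead of WHERE

Corrected query:
SELECT p.name, c.sales FROM authors p LEFT JOIN novels c ON c.author_id = p.id AND c.sales > 75240

Result:
name    | sales
--------+------
Orwell  | NULL 
Le Guin | NULL 
Austen  | NULL 
Atwood  | NULL 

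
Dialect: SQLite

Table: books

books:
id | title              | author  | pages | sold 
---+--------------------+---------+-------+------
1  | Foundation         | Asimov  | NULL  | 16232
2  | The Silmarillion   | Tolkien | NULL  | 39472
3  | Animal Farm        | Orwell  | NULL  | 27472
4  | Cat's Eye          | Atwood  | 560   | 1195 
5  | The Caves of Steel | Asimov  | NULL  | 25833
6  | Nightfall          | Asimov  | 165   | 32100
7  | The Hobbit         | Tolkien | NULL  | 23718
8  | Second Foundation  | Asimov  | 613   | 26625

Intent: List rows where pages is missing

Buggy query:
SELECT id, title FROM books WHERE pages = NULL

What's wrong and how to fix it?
Bug: Comparing to NULL with '=' never matches; NULL = NULL is unknown, not true

Fix: Use IS NULL to test for NULL

Corrected query:
SELECT id, title FROM books WHERE pages IS NULL

Result:
id | title             
---+-------------------
1  | Foundation        
2  | The Silmarillion  
3  | Animal Farm       
5  | The Caves of Steel
7  | The Hobbit        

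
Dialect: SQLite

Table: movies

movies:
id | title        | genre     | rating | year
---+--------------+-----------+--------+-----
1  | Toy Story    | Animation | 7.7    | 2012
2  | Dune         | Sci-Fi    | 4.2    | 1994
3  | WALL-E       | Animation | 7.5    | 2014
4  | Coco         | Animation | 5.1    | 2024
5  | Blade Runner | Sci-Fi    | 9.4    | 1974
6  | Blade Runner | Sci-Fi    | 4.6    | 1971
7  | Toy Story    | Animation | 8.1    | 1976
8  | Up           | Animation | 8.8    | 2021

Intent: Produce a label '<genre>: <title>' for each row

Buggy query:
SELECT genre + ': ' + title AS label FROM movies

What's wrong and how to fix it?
Bug: '+' is numeric addition; on text columns SQLite converts them to 0 instead of concatenating

Fix: Use the || operator for string concatenation

Corrected query:
SELECT genre || ': ' || title AS label FROM movies

Result:
label               
--------------------
Animation: Toy Story
Sci-Fi: Dune        
Animation: WALL-E   
Animation: Coco     
Sci-Fi: Blade Runner
Sci-Fi: Blade Runner
Animation: Toy Story
Animation: Up       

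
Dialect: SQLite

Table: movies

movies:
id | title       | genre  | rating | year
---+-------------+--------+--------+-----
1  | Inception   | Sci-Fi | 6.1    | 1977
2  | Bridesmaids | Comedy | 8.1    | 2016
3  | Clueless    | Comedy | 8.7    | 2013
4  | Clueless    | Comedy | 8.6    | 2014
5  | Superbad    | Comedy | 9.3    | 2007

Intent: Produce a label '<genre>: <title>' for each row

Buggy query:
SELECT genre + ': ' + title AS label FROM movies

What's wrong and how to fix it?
Bug: SQLite uses || for string concatenation; + coerces text to numbers (yielding 0)

Fix: Replace + with || to concatenate text

Corrected query:
SELECT genre || ': ' || title AS label FROM movies

Result:
label              
-------------------
Sci-Fi: Inception  
Comedy: Bridesmaids
Comedy: Clueless   
Comedy: Clueless   
Comedy: Superbad   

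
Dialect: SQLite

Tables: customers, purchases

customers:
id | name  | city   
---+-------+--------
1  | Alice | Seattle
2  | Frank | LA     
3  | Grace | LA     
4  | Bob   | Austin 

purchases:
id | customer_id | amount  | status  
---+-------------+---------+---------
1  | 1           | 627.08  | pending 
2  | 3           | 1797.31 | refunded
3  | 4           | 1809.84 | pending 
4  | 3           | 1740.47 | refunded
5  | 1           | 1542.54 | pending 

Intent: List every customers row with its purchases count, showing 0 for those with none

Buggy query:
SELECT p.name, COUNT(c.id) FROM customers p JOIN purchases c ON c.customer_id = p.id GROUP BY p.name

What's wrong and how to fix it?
Bug: INNER JOIN drops customers rows that have no matching purchases rows

Fix: Switch to LEFT JOIN to retain unmatched parent rows

Corrected query:
SELECT p.name, COUNT(c.id) FROM customers p LEFT JOIN purchases c ON c.customer_id = p.id GROUP BY p.name

Result:
name  | COUNT(c.id)
------+------------
Alice | 2          
Bob   | 1          
Frank | 0          
Grace | 2          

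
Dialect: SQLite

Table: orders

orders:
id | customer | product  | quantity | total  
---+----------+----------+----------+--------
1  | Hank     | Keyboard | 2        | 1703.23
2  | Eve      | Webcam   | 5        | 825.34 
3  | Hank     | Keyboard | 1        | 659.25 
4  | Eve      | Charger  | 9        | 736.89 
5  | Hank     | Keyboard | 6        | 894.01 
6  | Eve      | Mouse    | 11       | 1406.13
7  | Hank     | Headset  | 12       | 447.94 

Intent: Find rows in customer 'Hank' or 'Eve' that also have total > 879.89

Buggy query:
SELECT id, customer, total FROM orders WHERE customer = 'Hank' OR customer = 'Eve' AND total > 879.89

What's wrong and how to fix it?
Bug: AND binds tighter than OR, so this parses as customer = 'Hank' OR (customer = 'Eve' AND total > 879.89)

Fix: Add parentheses around the OR so the AND applies to both alternatives

Corrected query:
SELECT id, customer, total FROM orders WHERE (customer = 'Hank' OR customer = 'Eve') AND total > 879.89

Result:
id | customer | total  
---+----------+--------
1  | Hank     | 1703.23
5  | Hank     | 894.01 
6  | Eve      | 1406.13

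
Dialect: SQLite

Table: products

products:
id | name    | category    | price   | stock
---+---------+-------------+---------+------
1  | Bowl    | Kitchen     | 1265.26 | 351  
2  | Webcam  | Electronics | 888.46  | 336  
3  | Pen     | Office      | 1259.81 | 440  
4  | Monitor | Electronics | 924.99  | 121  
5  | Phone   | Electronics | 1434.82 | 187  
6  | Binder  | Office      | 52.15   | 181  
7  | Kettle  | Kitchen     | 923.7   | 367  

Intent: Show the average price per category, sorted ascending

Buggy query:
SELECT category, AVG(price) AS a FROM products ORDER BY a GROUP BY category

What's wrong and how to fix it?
Bug: ORDER BY appears before GROUP BY; SQL clause order requires GROUP BY first

Fix: Move ORDER BY to the end, after GROUP BY

Corrected query:
SELECT category, AVG(price) AS a FROM products GROUP BY category ORDER BY a

Result:
category    | a          
------------+------------
Office      | 655.98     
Electronics | 1082.756667
Kitchen     | 1094.48    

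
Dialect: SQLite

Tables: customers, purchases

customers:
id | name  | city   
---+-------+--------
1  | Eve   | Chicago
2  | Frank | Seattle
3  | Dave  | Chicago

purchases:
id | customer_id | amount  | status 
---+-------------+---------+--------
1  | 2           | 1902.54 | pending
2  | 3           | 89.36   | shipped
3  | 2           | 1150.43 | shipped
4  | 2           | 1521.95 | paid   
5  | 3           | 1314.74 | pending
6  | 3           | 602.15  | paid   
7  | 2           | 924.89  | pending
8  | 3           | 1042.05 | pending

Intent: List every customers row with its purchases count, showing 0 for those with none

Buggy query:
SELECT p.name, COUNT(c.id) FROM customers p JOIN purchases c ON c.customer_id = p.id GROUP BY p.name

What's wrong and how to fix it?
Bug: An inner join excludes parents with zero children

Fix: Use LEFT JOIN so parents without children still appear (COUNT(c.id) gives 0)

Corrected query:
SELECT p.name, COUNT(c.id) FROM customers p LEFT JOIN purchases c ON c.customer_id = p.id GROUP BY p.name

Result:
name  | COUNT(c.id)
------+------------
Dave  | 4          
Eve   | 0          
Frank | 4          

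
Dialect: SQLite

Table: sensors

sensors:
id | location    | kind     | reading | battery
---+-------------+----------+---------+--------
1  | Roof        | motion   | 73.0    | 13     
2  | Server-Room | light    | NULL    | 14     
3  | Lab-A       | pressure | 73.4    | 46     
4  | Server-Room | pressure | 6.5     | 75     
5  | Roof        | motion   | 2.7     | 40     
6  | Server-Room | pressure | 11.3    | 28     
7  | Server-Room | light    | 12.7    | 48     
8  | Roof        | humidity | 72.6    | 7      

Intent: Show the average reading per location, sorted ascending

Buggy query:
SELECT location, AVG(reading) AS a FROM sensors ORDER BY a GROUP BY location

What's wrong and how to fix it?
Bug: GROUP BY must precede ORDER BY

Fix: Move ORDER BY to the end, after GROUP BY

Corrected query:
SELECT location, AVG(reading) AS a FROM sensors GROUP BY location ORDER BY a

Result:
location    | a        
------------+----------
Server-Room | 10.166667
Roof        | 49.433333
Lab-A       | 73.4     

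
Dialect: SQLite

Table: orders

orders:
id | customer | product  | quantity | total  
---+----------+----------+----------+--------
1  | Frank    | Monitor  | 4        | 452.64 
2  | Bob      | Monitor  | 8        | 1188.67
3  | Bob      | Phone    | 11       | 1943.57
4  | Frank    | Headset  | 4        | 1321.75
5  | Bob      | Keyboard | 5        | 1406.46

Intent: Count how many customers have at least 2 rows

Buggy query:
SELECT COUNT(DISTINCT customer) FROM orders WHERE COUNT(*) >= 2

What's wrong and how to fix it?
Bug: WHERE filters individual rows, not groups, so a group-level COUNT is invalid there

Fix: Group first with HAVING COUNT(*) >= 2, then COUNT the resulting groups

Corrected query:
SELECT COUNT(*) FROM (SELECT customer FROM orders GROUP BY customer HAVING COUNT(*) >= 2)

Result:
COUNT(*)
--------
2       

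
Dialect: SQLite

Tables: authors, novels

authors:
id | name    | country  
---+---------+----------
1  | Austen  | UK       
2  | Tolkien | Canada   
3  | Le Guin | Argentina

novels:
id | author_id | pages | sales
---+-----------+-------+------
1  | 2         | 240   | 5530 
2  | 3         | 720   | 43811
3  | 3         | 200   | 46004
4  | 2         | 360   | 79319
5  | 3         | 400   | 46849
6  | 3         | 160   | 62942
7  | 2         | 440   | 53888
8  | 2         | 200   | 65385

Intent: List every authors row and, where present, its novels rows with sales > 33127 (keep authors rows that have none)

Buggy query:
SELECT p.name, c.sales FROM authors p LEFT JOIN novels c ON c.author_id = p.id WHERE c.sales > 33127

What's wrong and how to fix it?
Bug: Filtering c.sales in WHERE discards the NULL rows produced by LEFT JOIN, turning it into an inner join

Fix: Move the right-table condition into the ON clause so unmatched parents are kept

Corrected query:
SELECT p.name, c.sales FROM authors p LEFT JOIN novels c ON c.author_id = p.id AND c.sales > 33127

Result:
name    | sales
--------+------
Austen  | NULL 
Tolkien | 53888
Tolkien | 65385
Tolkien | 79319
Le Guin | 43811
Le Guin | 46004
Le Guin | 46849
Le Guin | 62942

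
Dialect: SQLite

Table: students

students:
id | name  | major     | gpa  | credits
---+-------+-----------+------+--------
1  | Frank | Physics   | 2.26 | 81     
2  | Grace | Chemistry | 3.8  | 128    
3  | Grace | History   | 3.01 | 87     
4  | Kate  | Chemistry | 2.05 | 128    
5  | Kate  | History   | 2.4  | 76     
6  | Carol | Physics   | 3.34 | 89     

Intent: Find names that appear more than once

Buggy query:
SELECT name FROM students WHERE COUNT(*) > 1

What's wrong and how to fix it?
Bug: COUNT(*) is an aggregate and cannot be used in WHERE

Fix: Group first, then use HAVING for the count condition

Corrected query:
SELECT name FROM students GROUP BY name HAVING COUNT(*) > 1

Result:
name 
-----
Grace
Kate 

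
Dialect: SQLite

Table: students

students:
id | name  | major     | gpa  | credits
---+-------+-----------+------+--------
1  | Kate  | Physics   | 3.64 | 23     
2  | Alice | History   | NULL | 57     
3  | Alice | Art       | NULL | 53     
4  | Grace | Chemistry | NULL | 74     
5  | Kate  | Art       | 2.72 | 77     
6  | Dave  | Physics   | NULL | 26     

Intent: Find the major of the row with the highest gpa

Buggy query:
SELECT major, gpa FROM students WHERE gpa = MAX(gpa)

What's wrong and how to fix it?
Bug: MAX(gpa) is an aggregate and cannot be used directly in WHERE

Fix: Wrap MAX in a scalar subquery so WHERE compares against a single value

Corrected query:
SELECT major, gpa FROM students WHERE gpa = (SELECT MAX(gpa) FROM students)

Result:
major   | gpa 
--------+-----
Physics | 3.64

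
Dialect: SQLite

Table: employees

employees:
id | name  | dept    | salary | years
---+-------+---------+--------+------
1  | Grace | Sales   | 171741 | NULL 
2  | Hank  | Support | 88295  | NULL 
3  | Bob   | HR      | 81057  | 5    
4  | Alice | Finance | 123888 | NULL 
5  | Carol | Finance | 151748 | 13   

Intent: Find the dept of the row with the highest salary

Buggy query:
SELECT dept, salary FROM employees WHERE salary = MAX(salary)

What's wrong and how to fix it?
Bug: MAX(salary) is an aggregate and cannot be used directly in WHERE

Fix: Use a subquery: WHERE salary = (SELECT MAX(salary) FROM employees)

Corrected query:
SELECT dept, salary FROM employees WHERE salary = (SELECT MAX(salary) FROM employees)

Result:
dept  | salary
------+-------
Sales | 171741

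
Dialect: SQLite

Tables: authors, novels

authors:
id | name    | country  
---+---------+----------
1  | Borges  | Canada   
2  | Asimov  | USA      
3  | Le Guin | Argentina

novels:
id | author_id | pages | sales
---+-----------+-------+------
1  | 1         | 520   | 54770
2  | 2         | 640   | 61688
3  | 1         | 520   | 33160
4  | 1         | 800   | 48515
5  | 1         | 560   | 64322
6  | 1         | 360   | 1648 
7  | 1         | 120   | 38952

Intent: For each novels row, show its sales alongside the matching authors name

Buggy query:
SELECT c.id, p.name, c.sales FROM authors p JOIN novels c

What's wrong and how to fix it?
Bug: Missing join condition: each novels row is matched to all authors rows instead of just its own

Fix: Specify the join condition linking the foreign key to the parent id

Corrected query:
SELECT c.id, p.name, c.sales FROM authors p JOIN novels c ON c.author_id = p.id

Result:
id | name   | sales
---+--------+------
1  | Borges | 54770
2  | Asimov | 61688
3  | Borges | 33160
4  | Borges | 48515
5  | Borges | 64322
6  | Borges | 1648 
7  | Borges | 38952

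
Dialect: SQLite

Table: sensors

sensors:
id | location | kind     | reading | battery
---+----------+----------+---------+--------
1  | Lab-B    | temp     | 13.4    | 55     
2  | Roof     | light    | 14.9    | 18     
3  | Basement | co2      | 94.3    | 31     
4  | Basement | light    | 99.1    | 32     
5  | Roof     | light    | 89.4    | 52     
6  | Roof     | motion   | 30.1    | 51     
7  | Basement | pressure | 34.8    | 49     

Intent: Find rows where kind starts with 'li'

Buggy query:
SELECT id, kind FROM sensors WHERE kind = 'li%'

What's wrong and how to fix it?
Bug: Wildcards only work with LIKE; '=' treats '%' as a literal character

Fix: Use LIKE for wildcard pattern matching

Corrected query:
SELECT id, kind FROM sensors WHERE kind LIKE 'li%'

Result:
id | kind 
---+------
2  | light
4  | light
5  | light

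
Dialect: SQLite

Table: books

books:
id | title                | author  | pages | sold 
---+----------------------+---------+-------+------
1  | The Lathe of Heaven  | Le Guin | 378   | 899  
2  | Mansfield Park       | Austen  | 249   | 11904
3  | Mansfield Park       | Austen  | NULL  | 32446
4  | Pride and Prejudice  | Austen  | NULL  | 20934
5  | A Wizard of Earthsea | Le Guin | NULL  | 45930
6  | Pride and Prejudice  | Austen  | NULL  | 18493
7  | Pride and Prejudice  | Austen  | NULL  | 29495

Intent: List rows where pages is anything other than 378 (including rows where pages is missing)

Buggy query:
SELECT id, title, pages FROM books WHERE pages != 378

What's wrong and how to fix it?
Bug: 'pages != 378' is unknown when pages is NULL, so NULL rows are silently excluded

Fix: Handle NULL separately with IS NULL alongside the inequality

Corrected query:
SELECT id, title, pages FROM books WHERE pages != 378 OR pages IS NULL

Result:
id | title                | pages
---+----------------------+------
2  | Mansfield Park       | 249  
3  | Mansfield Park       | NULL 
4  | Pride and Prejudice  | NULL 
5  | A Wizard of Earthsea | NULL 
6  | Pride and Prejudice  | NULL 
7  | Pride and Prejudice  | NULL 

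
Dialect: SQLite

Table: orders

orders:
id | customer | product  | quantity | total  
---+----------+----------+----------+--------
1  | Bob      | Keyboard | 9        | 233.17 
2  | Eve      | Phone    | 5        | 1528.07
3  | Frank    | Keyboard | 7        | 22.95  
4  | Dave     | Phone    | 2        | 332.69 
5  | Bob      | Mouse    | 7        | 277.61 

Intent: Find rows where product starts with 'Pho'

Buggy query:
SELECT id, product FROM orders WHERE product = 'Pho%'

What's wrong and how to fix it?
Bug: Wildcards only work with LIKE; '=' treats '%' as a literal character

Fix: Use LIKE for wildcard pattern matching

Corrected query:
SELECT id, product FROM orders WHERE product LIKE 'Pho%'

Result:
id | product
---+--------
2  | Phone  
4  | Phone  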